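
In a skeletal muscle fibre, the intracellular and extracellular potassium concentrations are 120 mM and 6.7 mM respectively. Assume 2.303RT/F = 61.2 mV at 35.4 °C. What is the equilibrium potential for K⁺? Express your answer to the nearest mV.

-77 mV

E = (61.2/z) · log₁₀([K⁺]_out/[K⁺]_in) with z = +1.
= (61.2/1) · log₁₀(6.7/120) = 61.20 · log₁₀(0.05583)
= 61.20 · (-1.2531) = -76.69 mV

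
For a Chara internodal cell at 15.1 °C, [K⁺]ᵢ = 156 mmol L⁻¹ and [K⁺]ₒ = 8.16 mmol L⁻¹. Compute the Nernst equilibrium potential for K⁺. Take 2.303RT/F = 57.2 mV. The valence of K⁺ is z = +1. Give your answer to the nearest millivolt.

E = (57.2/z) · log₁₀([K⁺]_out/[K⁺]_in) with z = +1.
= (57.2/1) · log₁₀(8.16/156) = 57.20 · log₁₀(0.05231)
= 57.20 · (-1.2814) = -73.30 mV

-73 mV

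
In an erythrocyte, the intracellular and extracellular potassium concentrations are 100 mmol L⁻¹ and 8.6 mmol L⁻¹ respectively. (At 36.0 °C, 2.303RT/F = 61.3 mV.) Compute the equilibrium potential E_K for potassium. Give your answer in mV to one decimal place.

E = (61.3/z) · log₁₀([K⁺]_out/[K⁺]_in) with z = +1.
= (61.3/1) · log₁₀(8.6/100) = 61.30 · log₁₀(0.086)
= 61.30 · (-1.0655) = -65.32 mV

-65.3 mV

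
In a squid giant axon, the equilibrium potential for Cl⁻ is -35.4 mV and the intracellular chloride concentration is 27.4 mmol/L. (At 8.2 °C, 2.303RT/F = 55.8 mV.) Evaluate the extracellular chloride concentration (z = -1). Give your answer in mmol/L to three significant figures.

118 mmol/L

Nernst: E = (55.8/-1) · log₁₀([out]/[in]), so log₁₀([out]/[in]) = -35.4 × -1 / 55.8 = 0.6344.
[out]/[in] = 10^(0.6344) = 4.309.
[out] = 4.309 × 27.4 = 118.1 mmol/L.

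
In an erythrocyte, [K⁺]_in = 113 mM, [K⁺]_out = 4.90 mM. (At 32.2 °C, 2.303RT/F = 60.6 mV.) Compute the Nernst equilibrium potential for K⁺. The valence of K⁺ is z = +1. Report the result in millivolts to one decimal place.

-82.6 mV

E = (60.6/z) · log₁₀([K⁺]_out/[K⁺]_in) with z = +1.
= (60.6/1) · log₁₀(4.90/113) = 60.60 · log₁₀(0.04336)
= 60.60 · (-1.3629) = -82.59 mV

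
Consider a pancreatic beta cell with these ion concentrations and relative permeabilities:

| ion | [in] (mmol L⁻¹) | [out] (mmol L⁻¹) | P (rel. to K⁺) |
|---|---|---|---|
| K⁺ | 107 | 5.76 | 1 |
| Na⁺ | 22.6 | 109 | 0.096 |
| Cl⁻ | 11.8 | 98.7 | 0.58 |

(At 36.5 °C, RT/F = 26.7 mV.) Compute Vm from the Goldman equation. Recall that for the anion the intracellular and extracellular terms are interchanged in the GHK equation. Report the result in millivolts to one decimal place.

Vm = 26.7 · ln[(Σ P·[cation]ₒ + Σ P·[anion]ᵢ) / (Σ P·[cation]ᵢ + Σ P·[anion]ₒ)]
Numerator = 1×5.76 + 0.096×109 + 0.58×11.8 = 23.07
Denominator = 1×107 + 0.096×22.6 + 0.58×98.7 = 166.4
Vm = 26.7 · ln(0.13862) = 26.7 × (-1.9760) = -52.76 mV

-52.8 mV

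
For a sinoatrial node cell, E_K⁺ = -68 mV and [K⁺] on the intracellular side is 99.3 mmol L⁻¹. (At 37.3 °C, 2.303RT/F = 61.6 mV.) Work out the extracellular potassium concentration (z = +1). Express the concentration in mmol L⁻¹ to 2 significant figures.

Nernst: E = (61.6/1) · log₁₀([out]/[in]), so log₁₀([out]/[in]) = -68.0 × 1 / 61.6 = -1.1039.
[out]/[in] = 10^(-1.1039) = 0.07872.
[out] = 0.07872 × 99.3 = 7.817 mmol L⁻¹.

7.8 mmol L⁻¹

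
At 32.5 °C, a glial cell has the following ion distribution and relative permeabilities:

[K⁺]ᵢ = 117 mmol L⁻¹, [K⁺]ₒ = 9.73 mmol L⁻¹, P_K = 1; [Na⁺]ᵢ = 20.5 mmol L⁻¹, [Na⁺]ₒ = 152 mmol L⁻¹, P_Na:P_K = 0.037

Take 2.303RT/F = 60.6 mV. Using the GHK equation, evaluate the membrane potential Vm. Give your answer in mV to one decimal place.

-53.6 mV

Vm = 60.6 · log₁₀[(Σ P·[cation]ₒ + Σ P·[anion]ᵢ) / (Σ P·[cation]ᵢ + Σ P·[anion]ₒ)]
Numerator = 1×9.73 + 0.037×152 = 15.35
Denominator = 1×117 + 0.037×20.5 = 117.8
Vm = 60.6 · log₁₀(0.13039) = 60.6 × (-0.8848) = -53.62 mV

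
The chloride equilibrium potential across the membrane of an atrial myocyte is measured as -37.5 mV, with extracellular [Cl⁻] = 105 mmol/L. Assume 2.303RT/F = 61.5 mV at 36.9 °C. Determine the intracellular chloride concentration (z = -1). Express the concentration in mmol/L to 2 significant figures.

Nernst: E = (61.5/-1) · log₁₀([out]/[in]), so log₁₀([out]/[in]) = -37.5 × -1 / 61.5 = 0.6098.
[out]/[in] = 10^(0.6098) = 4.072.
[in] = 105 / 4.072 = 25.79 mmol/L.

26 mmol/L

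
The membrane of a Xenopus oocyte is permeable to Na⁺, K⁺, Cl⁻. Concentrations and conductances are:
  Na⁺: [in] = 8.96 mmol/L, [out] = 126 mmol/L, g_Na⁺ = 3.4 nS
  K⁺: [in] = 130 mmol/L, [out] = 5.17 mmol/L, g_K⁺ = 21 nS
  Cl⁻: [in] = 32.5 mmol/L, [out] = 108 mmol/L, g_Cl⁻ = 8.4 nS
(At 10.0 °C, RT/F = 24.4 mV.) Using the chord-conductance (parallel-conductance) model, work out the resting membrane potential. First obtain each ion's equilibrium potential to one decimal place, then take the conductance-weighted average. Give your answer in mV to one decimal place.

-51.2 mV

E_Na⁺ = (24.4/1)·ln(126/8.96) = 64.5 mV
E_K⁺ = (24.4/1)·ln(5.17/130) = -78.7 mV
E_Cl⁻ = (24.4/-1)·ln(108/32.5) = -29.3 mV
Vm = (Σ gᵢEᵢ)/(Σ gᵢ) = (3.4·64.5 + 21·-78.7 + 8.4·-29.3) / (3.4 + 21 + 8.4)
= -1679.52 / 32.8 = -51.20 mV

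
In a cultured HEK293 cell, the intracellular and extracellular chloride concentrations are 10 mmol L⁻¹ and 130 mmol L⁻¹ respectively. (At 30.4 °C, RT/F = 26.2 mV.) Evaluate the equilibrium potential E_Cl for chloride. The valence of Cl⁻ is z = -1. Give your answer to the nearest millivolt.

E = (26.2/z) · ln([Cl⁻]_out/[Cl⁻]_in) with z = -1.
For an anion, dividing by z = -1 reverses the sign.
= (26.2/-1) · ln(130/10) = -26.20 · ln(13)
= -26.20 · (2.5649) = -67.20 mV

-67 mV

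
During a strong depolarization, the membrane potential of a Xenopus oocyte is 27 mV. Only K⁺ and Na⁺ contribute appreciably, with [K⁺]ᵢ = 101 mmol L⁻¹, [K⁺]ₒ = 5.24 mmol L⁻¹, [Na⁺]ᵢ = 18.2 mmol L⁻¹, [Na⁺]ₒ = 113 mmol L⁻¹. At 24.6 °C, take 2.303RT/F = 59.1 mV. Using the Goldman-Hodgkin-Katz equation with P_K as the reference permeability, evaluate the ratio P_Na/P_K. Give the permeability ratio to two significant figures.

4.7

Let α = P_Na/P_K. GHK: Vm = 59.1·log₁₀[(Kₒ + α·Naₒ)/(Kᵢ + α·Naᵢ)].
10^(Vm/59.1) = 10^(27.0/59.1) = 2.8632
So 2.8632·(Kᵢ + α·Naᵢ) = Kₒ + α·Naₒ → α = (2.8632·101.0 − 5.24) / (113.0 − 2.8632·18.2)
α = (289.2 − 5.24) / (113.0 − 52.11) = 283.9/60.89 = 4.663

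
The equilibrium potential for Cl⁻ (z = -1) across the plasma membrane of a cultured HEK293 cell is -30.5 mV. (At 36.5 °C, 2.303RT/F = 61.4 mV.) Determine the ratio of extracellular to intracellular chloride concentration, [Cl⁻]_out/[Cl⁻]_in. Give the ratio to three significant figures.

log₁₀([out]/[in]) = E·z/(61.4) = -30.5 × -1 / 61.4 = 0.4967
[out]/[in] = 10^(0.4967) = 3.139

3.14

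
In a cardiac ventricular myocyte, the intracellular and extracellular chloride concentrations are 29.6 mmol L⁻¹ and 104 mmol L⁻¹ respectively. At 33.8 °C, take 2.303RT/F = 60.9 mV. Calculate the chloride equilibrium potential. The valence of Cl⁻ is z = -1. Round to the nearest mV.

E = (60.9/z) · log₁₀([Cl⁻]_out/[Cl⁻]_in) with z = -1.
For an anion, dividing by z = -1 reverses the sign.
= (60.9/-1) · log₁₀(104/29.6) = -60.90 · log₁₀(3.514)
= -60.90 · (0.5457) = -33.24 mV

-33 mV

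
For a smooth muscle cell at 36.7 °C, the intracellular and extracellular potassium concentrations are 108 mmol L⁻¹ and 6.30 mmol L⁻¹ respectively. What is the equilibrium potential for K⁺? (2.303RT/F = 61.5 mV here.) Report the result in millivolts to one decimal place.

-75.9 mV

E = (61.5/z) · log₁₀([K⁺]_out/[K⁺]_in) with z = +1.
= (61.5/1) · log₁₀(6.30/108) = 61.50 · log₁₀(0.05833)
= 61.50 · (-1.2341) = -75.90 mV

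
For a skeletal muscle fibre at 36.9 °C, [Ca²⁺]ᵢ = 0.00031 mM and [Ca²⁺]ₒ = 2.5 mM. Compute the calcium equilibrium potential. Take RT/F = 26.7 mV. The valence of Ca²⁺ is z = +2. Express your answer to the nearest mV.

E = (26.7/z) · ln([Ca²⁺]_out/[Ca²⁺]_in) with z = +2.
= (26.7/2) · ln(2.5/0.00031) = 13.35 · ln(8065)
= 13.35 · (8.9952) = 120.09 mV

120 mV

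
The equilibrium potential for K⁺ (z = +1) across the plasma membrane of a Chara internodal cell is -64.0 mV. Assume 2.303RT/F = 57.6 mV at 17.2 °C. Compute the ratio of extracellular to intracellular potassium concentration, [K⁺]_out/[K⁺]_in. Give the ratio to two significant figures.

0.077

log₁₀([out]/[in]) = E·z/(57.6) = -64.0 × 1 / 57.6 = -1.1111
[out]/[in] = 10^(-1.1111) = 0.07743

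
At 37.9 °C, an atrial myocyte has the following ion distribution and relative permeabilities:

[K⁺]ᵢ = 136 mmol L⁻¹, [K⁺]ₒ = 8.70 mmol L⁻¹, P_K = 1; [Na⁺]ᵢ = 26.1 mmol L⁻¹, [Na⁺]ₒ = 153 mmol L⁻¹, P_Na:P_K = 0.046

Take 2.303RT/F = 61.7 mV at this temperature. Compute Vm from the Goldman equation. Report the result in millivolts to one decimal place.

Vm = 61.7 · log₁₀[(Σ P·[cation]ₒ + Σ P·[anion]ᵢ) / (Σ P·[cation]ᵢ + Σ P·[anion]ₒ)]
Numerator = 1×8.70 + 0.046×153 = 15.74
Denominator = 1×136 + 0.046×26.1 = 137.2
Vm = 61.7 · log₁₀(0.11471) = 61.7 × (-0.9404) = -58.02 mV

-58.0 mV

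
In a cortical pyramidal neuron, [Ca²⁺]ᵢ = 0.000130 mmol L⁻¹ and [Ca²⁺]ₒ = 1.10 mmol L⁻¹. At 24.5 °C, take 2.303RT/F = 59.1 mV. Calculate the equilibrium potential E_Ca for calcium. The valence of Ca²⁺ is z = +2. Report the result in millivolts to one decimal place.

E = (59.1/z) · log₁₀([Ca²⁺]_out/[Ca²⁺]_in) with z = +2.
= (59.1/2) · log₁₀(1.10/0.000130) = 29.55 · log₁₀(8462)
= 29.55 · (3.9274) = 116.06 mV

116.1 mV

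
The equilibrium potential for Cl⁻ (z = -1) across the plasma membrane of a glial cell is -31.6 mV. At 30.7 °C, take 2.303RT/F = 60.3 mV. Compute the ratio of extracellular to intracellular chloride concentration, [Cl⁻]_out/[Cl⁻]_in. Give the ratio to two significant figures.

log₁₀([out]/[in]) = E·z/(60.3) = -31.6 × -1 / 60.3 = 0.5240
[out]/[in] = 10^(0.5240) = 3.342

3.3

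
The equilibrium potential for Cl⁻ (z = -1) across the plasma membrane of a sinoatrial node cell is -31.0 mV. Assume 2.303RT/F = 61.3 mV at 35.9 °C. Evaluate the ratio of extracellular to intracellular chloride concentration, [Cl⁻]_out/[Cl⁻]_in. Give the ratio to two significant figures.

log₁₀([out]/[in]) = E·z/(61.3) = -31.0 × -1 / 61.3 = 0.5057
[out]/[in] = 10^(0.5057) = 3.204

3.2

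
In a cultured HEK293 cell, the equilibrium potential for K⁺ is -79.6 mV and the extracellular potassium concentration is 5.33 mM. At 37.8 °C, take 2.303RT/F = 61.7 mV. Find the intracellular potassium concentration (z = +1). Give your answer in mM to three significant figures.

104 mM

Nernst: E = (61.7/1) · log₁₀([out]/[in]), so log₁₀([out]/[in]) = -79.6 × 1 / 61.7 = -1.2901.
[out]/[in] = 10^(-1.2901) = 0.05127.
[in] = 5.33 / 0.05127 = 104 mM.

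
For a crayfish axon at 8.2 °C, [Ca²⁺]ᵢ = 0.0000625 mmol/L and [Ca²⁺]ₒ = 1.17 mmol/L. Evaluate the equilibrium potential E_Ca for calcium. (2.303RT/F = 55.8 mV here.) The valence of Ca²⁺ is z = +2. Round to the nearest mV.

119 mV

E = (55.8/z) · log₁₀([Ca²⁺]_out/[Ca²⁺]_in) with z = +2.
= (55.8/2) · log₁₀(1.17/0.0000625) = 27.90 · log₁₀(1.872e+04)
= 27.90 · (4.2723) = 119.20 mV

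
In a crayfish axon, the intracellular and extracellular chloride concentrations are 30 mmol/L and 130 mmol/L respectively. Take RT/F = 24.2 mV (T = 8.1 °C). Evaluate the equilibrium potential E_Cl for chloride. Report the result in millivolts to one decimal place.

-35.5 mV

E = (24.2/z) · ln([Cl⁻]_out/[Cl⁻]_in) with z = -1.
For an anion, dividing by z = -1 reverses the sign.
= (24.2/-1) · ln(130/30) = -24.20 · ln(4.333)
= -24.20 · (1.4663) = -35.49 mV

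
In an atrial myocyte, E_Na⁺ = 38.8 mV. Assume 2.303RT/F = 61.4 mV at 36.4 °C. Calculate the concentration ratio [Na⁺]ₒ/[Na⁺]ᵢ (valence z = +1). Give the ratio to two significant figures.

4.3

log₁₀([out]/[in]) = E·z/(61.4) = 38.8 × 1 / 61.4 = 0.6319
[out]/[in] = 10^(0.6319) = 4.285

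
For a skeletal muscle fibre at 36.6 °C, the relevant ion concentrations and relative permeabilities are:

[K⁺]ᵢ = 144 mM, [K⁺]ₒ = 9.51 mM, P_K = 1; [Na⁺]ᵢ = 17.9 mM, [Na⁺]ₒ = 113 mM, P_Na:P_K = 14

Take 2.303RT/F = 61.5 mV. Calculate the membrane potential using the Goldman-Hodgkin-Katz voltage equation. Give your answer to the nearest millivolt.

Vm = 61.5 · log₁₀[(Σ P·[cation]ₒ + Σ P·[anion]ᵢ) / (Σ P·[cation]ᵢ + Σ P·[anion]ₒ)]
Numerator = 1×9.51 + 14×113 = 1592
Denominator = 1×144 + 14×17.9 = 394.6
Vm = 61.5 · log₁₀(4.0332) = 61.5 × (0.6057) = 37.25 mV

37 mV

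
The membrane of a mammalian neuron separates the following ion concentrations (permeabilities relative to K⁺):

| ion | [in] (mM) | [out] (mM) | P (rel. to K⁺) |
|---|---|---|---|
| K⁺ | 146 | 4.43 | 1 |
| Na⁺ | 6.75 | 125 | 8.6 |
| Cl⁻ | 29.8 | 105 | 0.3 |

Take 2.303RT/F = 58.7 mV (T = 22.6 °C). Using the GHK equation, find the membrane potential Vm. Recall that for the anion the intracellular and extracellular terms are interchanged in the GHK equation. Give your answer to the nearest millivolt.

39 mV

Vm = 58.7 · log₁₀[(Σ P·[cation]ₒ + Σ P·[anion]ᵢ) / (Σ P·[cation]ᵢ + Σ P·[anion]ₒ)]
Numerator = 1×4.43 + 8.6×125 + 0.3×29.8 = 1088
Denominator = 1×146 + 8.6×6.75 + 0.3×105 = 235.6
Vm = 58.7 · log₁₀(4.6205) = 58.7 × (0.6647) = 39.02 mV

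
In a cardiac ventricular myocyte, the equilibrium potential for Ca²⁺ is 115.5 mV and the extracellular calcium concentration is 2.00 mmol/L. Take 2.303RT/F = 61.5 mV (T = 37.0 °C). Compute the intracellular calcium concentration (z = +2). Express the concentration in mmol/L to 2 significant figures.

0.00035 mmol/L

Nernst: E = (61.5/2) · log₁₀([out]/[in]), so log₁₀([out]/[in]) = 115.5 × 2 / 61.5 = 3.7561.
[out]/[in] = 10^(3.7561) = 5703.
[in] = 2.00 / 5703 = 0.0003507 mmol/L.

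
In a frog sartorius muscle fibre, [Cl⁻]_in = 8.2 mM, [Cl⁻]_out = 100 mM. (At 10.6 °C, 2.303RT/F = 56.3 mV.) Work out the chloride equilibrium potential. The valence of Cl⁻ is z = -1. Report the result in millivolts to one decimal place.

-61.2 mV

E = (56.3/z) · log₁₀([Cl⁻]_out/[Cl⁻]_in) with z = -1.
For an anion, dividing by z = -1 reverses the sign.
= (56.3/-1) · log₁₀(100/8.2) = -56.30 · log₁₀(12.2)
= -56.30 · (1.0862) = -61.15 mV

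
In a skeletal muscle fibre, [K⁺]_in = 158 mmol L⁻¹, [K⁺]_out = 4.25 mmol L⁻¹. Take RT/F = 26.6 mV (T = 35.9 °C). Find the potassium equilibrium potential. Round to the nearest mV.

E = (26.6/z) · ln([K⁺]_out/[K⁺]_in) with z = +1.
= (26.6/1) · ln(4.25/158) = 26.60 · ln(0.0269)
= 26.60 · (-3.6157) = -96.18 mV

-96 mV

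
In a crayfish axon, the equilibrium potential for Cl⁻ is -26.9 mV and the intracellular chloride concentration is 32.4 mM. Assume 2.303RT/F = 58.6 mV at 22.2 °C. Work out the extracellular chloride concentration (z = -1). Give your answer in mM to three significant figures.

93.2 mM

Nernst: E = (58.6/-1) · log₁₀([out]/[in]), so log₁₀([out]/[in]) = -26.9 × -1 / 58.6 = 0.4590.
[out]/[in] = 10^(0.4590) = 2.878.
[out] = 2.878 × 32.4 = 93.24 mM.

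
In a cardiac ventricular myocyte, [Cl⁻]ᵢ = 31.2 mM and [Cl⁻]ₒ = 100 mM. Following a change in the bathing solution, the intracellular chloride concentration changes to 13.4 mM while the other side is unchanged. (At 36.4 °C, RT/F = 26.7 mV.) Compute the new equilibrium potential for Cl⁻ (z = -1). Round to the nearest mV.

After the shift: [Cl⁻]_out = 100, [Cl⁻]_in = 13.4 mM.
E_new = (26.7/-1)·ln(100/13.4) = -26.70 · (2.0099) = -53.66 mV

-54 mV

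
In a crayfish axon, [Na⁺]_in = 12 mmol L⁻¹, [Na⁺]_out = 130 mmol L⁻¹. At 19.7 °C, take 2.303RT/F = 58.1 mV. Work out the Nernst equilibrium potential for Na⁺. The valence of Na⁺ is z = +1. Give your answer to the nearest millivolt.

60 mV

E = (58.1/z) · log₁₀([Na⁺]_out/[Na⁺]_in) with z = +1.
= (58.1/1) · log₁₀(130/12) = 58.10 · log₁₀(10.83)
= 58.10 · (1.0348) = 60.12 mV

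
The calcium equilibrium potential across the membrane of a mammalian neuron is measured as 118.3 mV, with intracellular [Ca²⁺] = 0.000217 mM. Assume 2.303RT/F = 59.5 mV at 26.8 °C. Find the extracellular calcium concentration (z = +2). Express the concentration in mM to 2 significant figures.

Nernst: E = (59.5/2) · log₁₀([out]/[in]), so log₁₀([out]/[in]) = 118.3 × 2 / 59.5 = 3.9765.
[out]/[in] = 10^(3.9765) = 9473.
[out] = 9473 × 0.000217 = 2.056 mM.

2.1 mM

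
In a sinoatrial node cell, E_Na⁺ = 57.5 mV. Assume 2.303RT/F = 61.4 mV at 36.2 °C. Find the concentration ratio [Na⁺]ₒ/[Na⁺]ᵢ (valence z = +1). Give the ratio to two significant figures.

log₁₀([out]/[in]) = E·z/(61.4) = 57.5 × 1 / 61.4 = 0.9365
[out]/[in] = 10^(0.9365) = 8.639

8.6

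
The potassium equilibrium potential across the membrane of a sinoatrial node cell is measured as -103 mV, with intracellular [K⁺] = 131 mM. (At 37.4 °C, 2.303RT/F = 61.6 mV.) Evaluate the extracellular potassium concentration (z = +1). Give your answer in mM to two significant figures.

2.8 mM

Nernst: E = (61.6/1) · log₁₀([out]/[in]), so log₁₀([out]/[in]) = -103.0 × 1 / 61.6 = -1.6721.
[out]/[in] = 10^(-1.6721) = 0.02128.
[out] = 0.02128 × 131 = 2.787 mM.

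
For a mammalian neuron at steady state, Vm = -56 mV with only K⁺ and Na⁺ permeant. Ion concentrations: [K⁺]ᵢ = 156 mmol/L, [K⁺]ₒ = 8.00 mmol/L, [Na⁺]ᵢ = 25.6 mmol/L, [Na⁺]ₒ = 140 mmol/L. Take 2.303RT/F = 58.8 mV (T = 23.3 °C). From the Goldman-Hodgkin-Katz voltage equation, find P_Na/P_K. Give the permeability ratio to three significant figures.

0.0686

Let α = P_Na/P_K. GHK: Vm = 58.8·log₁₀[(Kₒ + α·Naₒ)/(Kᵢ + α·Naᵢ)].
10^(Vm/58.8) = 10^(-56.0/58.8) = 0.11159
So 0.11159·(Kᵢ + α·Naᵢ) = Kₒ + α·Naₒ → α = (0.11159·156.0 − 8.0) / (140.0 − 0.11159·25.6)
α = (17.41 − 8.0) / (140.0 − 2.857) = 9.408/137.1 = 0.0686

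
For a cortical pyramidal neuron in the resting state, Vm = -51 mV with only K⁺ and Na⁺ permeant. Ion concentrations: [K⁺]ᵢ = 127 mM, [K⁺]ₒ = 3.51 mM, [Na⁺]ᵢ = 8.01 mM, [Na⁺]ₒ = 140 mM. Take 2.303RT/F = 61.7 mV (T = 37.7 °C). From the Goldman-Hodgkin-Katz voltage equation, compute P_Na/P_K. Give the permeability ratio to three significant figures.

0.111

Let α = P_Na/P_K. GHK: Vm = 61.7·log₁₀[(Kₒ + α·Naₒ)/(Kᵢ + α·Naᵢ)].
10^(Vm/61.7) = 10^(-51.0/61.7) = 0.14908
So 0.14908·(Kᵢ + α·Naᵢ) = Kₒ + α·Naₒ → α = (0.14908·127.0 − 3.51) / (140.0 − 0.14908·8.01)
α = (18.93 − 3.51) / (140.0 − 1.194) = 15.42/138.8 = 0.1111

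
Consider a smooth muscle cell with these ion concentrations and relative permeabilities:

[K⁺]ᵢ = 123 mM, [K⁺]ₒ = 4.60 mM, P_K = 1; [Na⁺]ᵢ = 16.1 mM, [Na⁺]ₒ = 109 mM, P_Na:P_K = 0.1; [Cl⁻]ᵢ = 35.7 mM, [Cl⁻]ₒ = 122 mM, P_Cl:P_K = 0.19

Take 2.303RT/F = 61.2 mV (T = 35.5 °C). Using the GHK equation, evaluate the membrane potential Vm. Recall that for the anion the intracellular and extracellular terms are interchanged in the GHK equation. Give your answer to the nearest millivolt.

-50 mV

Vm = 61.2 · log₁₀[(Σ P·[cation]ₒ + Σ P·[anion]ᵢ) / (Σ P·[cation]ᵢ + Σ P·[anion]ₒ)]
Numerator = 1×4.60 + 0.1×109 + 0.19×35.7 = 22.28
Denominator = 1×123 + 0.1×16.1 + 0.19×122 = 147.8
Vm = 61.2 · log₁₀(0.15077) = 61.2 × (-0.8217) = -50.29 mV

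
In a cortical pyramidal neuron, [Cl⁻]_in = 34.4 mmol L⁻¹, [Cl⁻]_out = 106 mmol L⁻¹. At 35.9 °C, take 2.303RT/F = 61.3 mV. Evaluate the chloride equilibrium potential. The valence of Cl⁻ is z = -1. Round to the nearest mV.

E = (61.3/z) · log₁₀([Cl⁻]_out/[Cl⁻]_in) with z = -1.
For an anion, dividing by z = -1 reverses the sign.
= (61.3/-1) · log₁₀(106/34.4) = -61.30 · log₁₀(3.081)
= -61.30 · (0.4887) = -29.96 mV

-30 mV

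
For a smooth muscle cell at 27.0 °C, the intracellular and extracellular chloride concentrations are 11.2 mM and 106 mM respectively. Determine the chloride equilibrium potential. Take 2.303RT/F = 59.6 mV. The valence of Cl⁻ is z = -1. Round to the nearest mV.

E = (59.6/z) · log₁₀([Cl⁻]_out/[Cl⁻]_in) with z = -1.
For an anion, dividing by z = -1 reverses the sign.
= (59.6/-1) · log₁₀(106/11.2) = -59.60 · log₁₀(9.464)
= -59.60 · (0.9761) = -58.17 mV

-58 mV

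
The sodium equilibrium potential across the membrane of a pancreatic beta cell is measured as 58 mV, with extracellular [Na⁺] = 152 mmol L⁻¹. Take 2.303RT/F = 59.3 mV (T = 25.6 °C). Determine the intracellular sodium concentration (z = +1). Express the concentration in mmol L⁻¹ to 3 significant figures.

Nernst: E = (59.3/1) · log₁₀([out]/[in]), so log₁₀([out]/[in]) = 58.0 × 1 / 59.3 = 0.9781.
[out]/[in] = 10^(0.9781) = 9.508.
[in] = 152 / 9.508 = 15.99 mmol L⁻¹.

16.0 mmol L⁻¹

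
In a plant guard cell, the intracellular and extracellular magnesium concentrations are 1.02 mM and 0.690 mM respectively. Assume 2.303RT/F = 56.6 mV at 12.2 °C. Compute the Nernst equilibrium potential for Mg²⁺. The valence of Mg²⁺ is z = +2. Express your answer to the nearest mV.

-5 mV

E = (56.6/z) · log₁₀([Mg²⁺]_out/[Mg²⁺]_in) with z = +2.
= (56.6/2) · log₁₀(0.690/1.02) = 28.30 · log₁₀(0.6765)
= 28.30 · (-0.1698) = -4.80 mV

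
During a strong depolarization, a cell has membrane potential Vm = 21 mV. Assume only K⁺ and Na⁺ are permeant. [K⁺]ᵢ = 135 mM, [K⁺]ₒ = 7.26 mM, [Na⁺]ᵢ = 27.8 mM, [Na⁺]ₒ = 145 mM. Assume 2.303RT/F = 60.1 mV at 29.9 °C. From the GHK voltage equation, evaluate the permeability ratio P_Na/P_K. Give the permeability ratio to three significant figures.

3.56

Let α = P_Na/P_K. GHK: Vm = 60.1·log₁₀[(Kₒ + α·Naₒ)/(Kᵢ + α·Naᵢ)].
10^(Vm/60.1) = 10^(21.0/60.1) = 2.2357
So 2.2357·(Kᵢ + α·Naᵢ) = Kₒ + α·Naₒ → α = (2.2357·135.0 − 7.26) / (145.0 − 2.2357·27.8)
α = (301.8 − 7.26) / (145.0 − 62.15) = 294.6/82.85 = 3.556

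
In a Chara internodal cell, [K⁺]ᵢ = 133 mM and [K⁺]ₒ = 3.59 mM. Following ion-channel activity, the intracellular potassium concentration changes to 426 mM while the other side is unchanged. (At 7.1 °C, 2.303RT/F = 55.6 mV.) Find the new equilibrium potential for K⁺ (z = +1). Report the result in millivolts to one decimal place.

After the shift: [K⁺]_out = 3.59, [K⁺]_in = 426 mM.
E_new = (55.6/1)·log₁₀(3.59/426) = 55.60 · (-2.0743) = -115.33 mV

-115.3 mV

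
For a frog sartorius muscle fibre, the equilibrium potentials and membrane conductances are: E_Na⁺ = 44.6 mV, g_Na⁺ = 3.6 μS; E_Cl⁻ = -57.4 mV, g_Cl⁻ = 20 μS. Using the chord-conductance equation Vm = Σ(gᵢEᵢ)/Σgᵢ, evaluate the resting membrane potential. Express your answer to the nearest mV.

Σ gᵢEᵢ = 3.6·(44.6) + 20·(-57.4) = -987.44
Σ gᵢ = 3.6 + 20 = 23.6
Vm = -987.44 / 23.6 = -41.84 mV

-42 mV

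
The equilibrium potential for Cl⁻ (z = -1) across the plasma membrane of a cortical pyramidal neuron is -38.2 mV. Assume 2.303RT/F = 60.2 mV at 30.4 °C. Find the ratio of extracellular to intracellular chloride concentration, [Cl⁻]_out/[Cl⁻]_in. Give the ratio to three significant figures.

log₁₀([out]/[in]) = E·z/(60.2) = -38.2 × -1 / 60.2 = 0.6346
[out]/[in] = 10^(0.6346) = 4.311

4.31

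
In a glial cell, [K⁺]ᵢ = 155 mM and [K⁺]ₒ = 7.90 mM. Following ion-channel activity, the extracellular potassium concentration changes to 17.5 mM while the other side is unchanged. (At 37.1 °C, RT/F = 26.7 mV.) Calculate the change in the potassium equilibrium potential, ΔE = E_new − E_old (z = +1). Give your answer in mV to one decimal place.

21.2 mV

E_old = (26.7/1)·ln(7.90/155) = -79.47 mV
E_new = (26.7/1)·ln(17.5/155) = -58.24 mV
ΔE = -58.24 − (-79.47) = 21.24 mV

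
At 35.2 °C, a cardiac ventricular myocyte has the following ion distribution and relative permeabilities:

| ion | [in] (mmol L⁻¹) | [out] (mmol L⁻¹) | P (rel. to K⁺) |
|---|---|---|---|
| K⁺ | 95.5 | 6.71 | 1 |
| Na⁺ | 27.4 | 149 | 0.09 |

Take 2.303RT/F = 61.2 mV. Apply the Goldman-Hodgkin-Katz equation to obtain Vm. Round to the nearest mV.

-42 mV

Vm = 61.2 · log₁₀[(Σ P·[cation]ₒ + Σ P·[anion]ᵢ) / (Σ P·[cation]ᵢ + Σ P·[anion]ₒ)]
Numerator = 1×6.71 + 0.09×149 = 20.12
Denominator = 1×95.5 + 0.09×27.4 = 97.97
Vm = 61.2 · log₁₀(0.20538) = 61.2 × (-0.6874) = -42.07 mV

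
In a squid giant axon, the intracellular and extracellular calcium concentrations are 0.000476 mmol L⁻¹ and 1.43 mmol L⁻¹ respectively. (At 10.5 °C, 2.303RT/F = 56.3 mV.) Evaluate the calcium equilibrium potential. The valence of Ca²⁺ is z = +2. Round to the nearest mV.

E = (56.3/z) · log₁₀([Ca²⁺]_out/[Ca²⁺]_in) with z = +2.
= (56.3/2) · log₁₀(1.43/0.000476) = 28.15 · log₁₀(3004)
= 28.15 · (3.4777) = 97.90 mV

98 mV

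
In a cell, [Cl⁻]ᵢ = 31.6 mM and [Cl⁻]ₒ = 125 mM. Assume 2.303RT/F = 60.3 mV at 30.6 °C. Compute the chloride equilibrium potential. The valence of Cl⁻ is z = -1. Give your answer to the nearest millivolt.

E = (60.3/z) · log₁₀([Cl⁻]_out/[Cl⁻]_in) with z = -1.
For an anion, dividing by z = -1 reverses the sign.
= (60.3/-1) · log₁₀(125/31.6) = -60.30 · log₁₀(3.956)
= -60.30 · (0.5972) = -36.01 mV

-36 mV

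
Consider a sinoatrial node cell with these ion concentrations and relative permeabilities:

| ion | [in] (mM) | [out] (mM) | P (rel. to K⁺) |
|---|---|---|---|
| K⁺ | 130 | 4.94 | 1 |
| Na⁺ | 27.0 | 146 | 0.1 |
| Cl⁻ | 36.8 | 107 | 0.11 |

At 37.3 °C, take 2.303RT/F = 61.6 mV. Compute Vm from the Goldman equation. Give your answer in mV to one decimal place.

-48.5 mV

Vm = 61.6 · log₁₀[(Σ P·[cation]ₒ + Σ P·[anion]ᵢ) / (Σ P·[cation]ᵢ + Σ P·[anion]ₒ)]
Numerator = 1×4.94 + 0.1×146 + 0.11×36.8 = 23.59
Denominator = 1×130 + 0.1×27.0 + 0.11×107 = 144.5
Vm = 61.6 · log₁₀(0.16327) = 61.6 × (-0.7871) = -48.48 mV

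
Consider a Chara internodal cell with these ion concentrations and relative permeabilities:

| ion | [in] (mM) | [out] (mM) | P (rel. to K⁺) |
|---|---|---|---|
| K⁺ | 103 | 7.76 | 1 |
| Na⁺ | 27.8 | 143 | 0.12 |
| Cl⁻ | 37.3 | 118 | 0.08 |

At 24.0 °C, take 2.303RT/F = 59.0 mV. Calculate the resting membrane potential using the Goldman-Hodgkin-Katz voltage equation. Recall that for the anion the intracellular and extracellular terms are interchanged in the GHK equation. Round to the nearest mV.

Vm = 59.0 · log₁₀[(Σ P·[cation]ₒ + Σ P·[anion]ᵢ) / (Σ P·[cation]ᵢ + Σ P·[anion]ₒ)]
Numerator = 1×7.76 + 0.12×143 + 0.08×37.3 = 27.9
Denominator = 1×103 + 0.12×27.8 + 0.08×118 = 115.8
Vm = 59.0 · log₁₀(0.24102) = 59.0 × (-0.6180) = -36.46 mV

-36 mV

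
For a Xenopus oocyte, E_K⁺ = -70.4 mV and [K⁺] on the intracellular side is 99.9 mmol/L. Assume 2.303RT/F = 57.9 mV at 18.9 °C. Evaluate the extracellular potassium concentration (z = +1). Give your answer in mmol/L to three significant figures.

6.08 mmol/L

Nernst: E = (57.9/1) · log₁₀([out]/[in]), so log₁₀([out]/[in]) = -70.4 × 1 / 57.9 = -1.2159.
[out]/[in] = 10^(-1.2159) = 0.06083.
[out] = 0.06083 × 99.9 = 6.077 mmol/L.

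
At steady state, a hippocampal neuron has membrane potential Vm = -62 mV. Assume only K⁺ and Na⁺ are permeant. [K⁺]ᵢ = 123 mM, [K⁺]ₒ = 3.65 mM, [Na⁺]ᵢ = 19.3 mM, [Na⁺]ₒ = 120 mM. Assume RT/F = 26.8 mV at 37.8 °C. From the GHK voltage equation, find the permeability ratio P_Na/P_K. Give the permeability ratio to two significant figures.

Let α = P_Na/P_K. GHK: Vm = 26.8·ln[(Kₒ + α·Naₒ)/(Kᵢ + α·Naᵢ)].
e^(Vm/26.8) = e^(-62.0/26.8) = 0.098921
So 0.098921·(Kᵢ + α·Naᵢ) = Kₒ + α·Naₒ → α = (0.098921·123.0 − 3.65) / (120.0 − 0.098921·19.3)
α = (12.17 − 3.65) / (120.0 − 1.909) = 8.517/118.1 = 0.07212

0.072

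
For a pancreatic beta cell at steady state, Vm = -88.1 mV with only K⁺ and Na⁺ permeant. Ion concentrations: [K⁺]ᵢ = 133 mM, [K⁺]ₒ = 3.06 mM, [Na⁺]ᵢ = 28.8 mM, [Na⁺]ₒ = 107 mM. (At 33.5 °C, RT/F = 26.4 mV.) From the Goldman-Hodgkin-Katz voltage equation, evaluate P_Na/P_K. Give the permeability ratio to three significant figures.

0.0157

Let α = P_Na/P_K. GHK: Vm = 26.4·ln[(Kₒ + α·Naₒ)/(Kᵢ + α·Naᵢ)].
e^(Vm/26.4) = e^(-88.1/26.4) = 0.035539
So 0.035539·(Kᵢ + α·Naᵢ) = Kₒ + α·Naₒ → α = (0.035539·133.0 − 3.06) / (107.0 − 0.035539·28.8)
α = (4.727 − 3.06) / (107.0 − 1.024) = 1.667/106 = 0.01573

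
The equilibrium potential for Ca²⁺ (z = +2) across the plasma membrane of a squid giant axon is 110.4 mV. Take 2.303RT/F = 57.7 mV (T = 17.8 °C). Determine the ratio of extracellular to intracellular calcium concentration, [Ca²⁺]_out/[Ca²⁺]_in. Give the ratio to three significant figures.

6710

log₁₀([out]/[in]) = E·z/(57.7) = 110.4 × 2 / 57.7 = 3.8267
[out]/[in] = 10^(3.8267) = 6709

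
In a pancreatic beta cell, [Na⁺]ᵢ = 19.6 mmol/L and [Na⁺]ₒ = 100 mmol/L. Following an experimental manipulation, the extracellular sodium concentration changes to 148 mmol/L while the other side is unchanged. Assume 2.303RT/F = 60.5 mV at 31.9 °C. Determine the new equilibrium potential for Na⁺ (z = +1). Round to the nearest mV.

53 mV

After the shift: [Na⁺]_out = 148, [Na⁺]_in = 19.6 mmol/L.
E_new = (60.5/1)·log₁₀(148/19.6) = 60.50 · (0.8780) = 53.12 mV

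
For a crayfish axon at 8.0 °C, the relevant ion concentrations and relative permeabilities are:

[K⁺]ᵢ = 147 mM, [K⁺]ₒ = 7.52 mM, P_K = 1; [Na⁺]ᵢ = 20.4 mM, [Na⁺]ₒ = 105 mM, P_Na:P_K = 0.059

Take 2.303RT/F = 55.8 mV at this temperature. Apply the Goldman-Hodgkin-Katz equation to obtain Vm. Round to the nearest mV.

Vm = 55.8 · log₁₀[(Σ P·[cation]ₒ + Σ P·[anion]ᵢ) / (Σ P·[cation]ᵢ + Σ P·[anion]ₒ)]
Numerator = 1×7.52 + 0.059×105 = 13.71
Denominator = 1×147 + 0.059×20.4 = 148.2
Vm = 55.8 · log₁₀(0.092542) = 55.8 × (-1.0337) = -57.68 mV

-58 mV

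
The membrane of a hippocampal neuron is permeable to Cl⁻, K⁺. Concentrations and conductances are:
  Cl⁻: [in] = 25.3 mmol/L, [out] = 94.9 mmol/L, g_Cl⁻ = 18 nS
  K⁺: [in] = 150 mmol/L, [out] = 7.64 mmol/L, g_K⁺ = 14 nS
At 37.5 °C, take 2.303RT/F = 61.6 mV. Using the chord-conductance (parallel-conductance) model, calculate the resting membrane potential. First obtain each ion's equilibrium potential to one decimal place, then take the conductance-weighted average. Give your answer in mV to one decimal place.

E_Cl⁻ = (61.6/-1)·log₁₀(94.9/25.3) = -35.4 mV
E_K⁺ = (61.6/1)·log₁₀(7.64/150) = -79.6 mV
Vm = (Σ gᵢEᵢ)/(Σ gᵢ) = (18·-35.4 + 14·-79.6) / (18 + 14)
= -1751.60 / 32 = -54.74 mV

-54.7 mV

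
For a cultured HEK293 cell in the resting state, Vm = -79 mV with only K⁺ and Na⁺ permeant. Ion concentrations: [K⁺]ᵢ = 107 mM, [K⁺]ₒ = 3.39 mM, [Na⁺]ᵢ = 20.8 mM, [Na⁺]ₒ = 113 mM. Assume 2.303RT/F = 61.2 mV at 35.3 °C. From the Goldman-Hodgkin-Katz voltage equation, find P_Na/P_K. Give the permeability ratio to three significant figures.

Let α = P_Na/P_K. GHK: Vm = 61.2·log₁₀[(Kₒ + α·Naₒ)/(Kᵢ + α·Naᵢ)].
10^(Vm/61.2) = 10^(-79.0/61.2) = 0.051186
So 0.051186·(Kᵢ + α·Naᵢ) = Kₒ + α·Naₒ → α = (0.051186·107.0 − 3.39) / (113.0 − 0.051186·20.8)
α = (5.477 − 3.39) / (113.0 − 1.065) = 2.087/111.9 = 0.01864

0.0186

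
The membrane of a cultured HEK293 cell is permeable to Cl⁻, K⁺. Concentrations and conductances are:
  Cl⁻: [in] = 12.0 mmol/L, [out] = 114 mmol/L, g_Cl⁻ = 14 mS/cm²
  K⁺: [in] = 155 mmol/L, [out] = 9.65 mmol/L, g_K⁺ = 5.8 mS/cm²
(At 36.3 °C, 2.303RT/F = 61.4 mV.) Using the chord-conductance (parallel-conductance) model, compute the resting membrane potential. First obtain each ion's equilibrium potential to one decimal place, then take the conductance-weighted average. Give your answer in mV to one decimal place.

E_Cl⁻ = (61.4/-1)·log₁₀(114/12.0) = -60.0 mV
E_K⁺ = (61.4/1)·log₁₀(9.65/155) = -74.0 mV
Vm = (Σ gᵢEᵢ)/(Σ gᵢ) = (14·-60.0 + 5.8·-74.0) / (14 + 5.8)
= -1269.20 / 19.8 = -64.10 mV

-64.1 mV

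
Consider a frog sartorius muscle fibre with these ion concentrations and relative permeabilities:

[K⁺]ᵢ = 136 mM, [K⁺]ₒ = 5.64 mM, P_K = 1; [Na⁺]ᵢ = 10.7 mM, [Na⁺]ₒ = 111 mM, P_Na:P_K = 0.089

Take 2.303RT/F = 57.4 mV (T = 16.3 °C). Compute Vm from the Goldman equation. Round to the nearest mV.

Vm = 57.4 · log₁₀[(Σ P·[cation]ₒ + Σ P·[anion]ᵢ) / (Σ P·[cation]ᵢ + Σ P·[anion]ₒ)]
Numerator = 1×5.64 + 0.089×111 = 15.52
Denominator = 1×136 + 0.089×10.7 = 137
Vm = 57.4 · log₁₀(0.11332) = 57.4 × (-0.9457) = -54.28 mV

-54 mV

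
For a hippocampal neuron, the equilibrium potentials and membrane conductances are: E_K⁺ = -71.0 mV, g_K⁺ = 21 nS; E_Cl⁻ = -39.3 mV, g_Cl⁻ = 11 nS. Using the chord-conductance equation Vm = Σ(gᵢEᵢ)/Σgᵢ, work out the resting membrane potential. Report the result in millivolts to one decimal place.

Σ gᵢEᵢ = 21·(-71.0) + 11·(-39.3) = -1923.30
Σ gᵢ = 21 + 11 = 32
Vm = -1923.30 / 32 = -60.10 mV

-60.1 mV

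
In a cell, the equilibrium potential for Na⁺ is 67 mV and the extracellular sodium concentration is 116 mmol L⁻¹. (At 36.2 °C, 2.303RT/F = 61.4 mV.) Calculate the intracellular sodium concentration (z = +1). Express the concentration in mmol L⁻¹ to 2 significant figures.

9.4 mmol L⁻¹

Nernst: E = (61.4/1) · log₁₀([out]/[in]), so log₁₀([out]/[in]) = 67.0 × 1 / 61.4 = 1.0912.
[out]/[in] = 10^(1.0912) = 12.34.
[in] = 116 / 12.34 = 9.403 mmol L⁻¹.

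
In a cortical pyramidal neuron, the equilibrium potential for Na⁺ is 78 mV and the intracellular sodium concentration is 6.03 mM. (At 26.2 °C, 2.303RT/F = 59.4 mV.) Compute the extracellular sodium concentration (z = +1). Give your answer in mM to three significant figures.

124 mM

Nernst: E = (59.4/1) · log₁₀([out]/[in]), so log₁₀([out]/[in]) = 78.0 × 1 / 59.4 = 1.3131.
[out]/[in] = 10^(1.3131) = 20.57.
[out] = 20.57 × 6.03 = 124 mM.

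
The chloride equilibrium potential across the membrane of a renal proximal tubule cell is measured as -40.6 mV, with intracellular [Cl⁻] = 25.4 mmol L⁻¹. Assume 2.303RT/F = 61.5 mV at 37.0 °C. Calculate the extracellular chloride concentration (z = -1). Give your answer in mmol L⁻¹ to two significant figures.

120 mmol L⁻¹

Nernst: E = (61.5/-1) · log₁₀([out]/[in]), so log₁₀([out]/[in]) = -40.6 × -1 / 61.5 = 0.6602.
[out]/[in] = 10^(0.6602) = 4.573.
[out] = 4.573 × 25.4 = 116.1 mmol L⁻¹.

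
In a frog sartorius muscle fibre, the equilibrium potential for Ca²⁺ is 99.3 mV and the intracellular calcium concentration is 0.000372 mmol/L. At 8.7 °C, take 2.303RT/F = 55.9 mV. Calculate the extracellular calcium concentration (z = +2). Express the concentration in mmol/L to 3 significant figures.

1.33 mmol/L

Nernst: E = (55.9/2) · log₁₀([out]/[in]), so log₁₀([out]/[in]) = 99.3 × 2 / 55.9 = 3.5528.
[out]/[in] = 10^(3.5528) = 3571.
[out] = 3571 × 0.000372 = 1.328 mmol/L.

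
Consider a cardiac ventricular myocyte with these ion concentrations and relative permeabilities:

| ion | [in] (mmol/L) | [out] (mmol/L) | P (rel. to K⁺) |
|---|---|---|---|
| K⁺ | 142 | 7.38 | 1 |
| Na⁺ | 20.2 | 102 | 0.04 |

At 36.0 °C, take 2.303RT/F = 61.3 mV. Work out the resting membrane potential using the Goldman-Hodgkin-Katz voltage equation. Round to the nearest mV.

Vm = 61.3 · log₁₀[(Σ P·[cation]ₒ + Σ P·[anion]ᵢ) / (Σ P·[cation]ᵢ + Σ P·[anion]ₒ)]
Numerator = 1×7.38 + 0.04×102 = 11.46
Denominator = 1×142 + 0.04×20.2 = 142.8
Vm = 61.3 · log₁₀(0.080248) = 61.3 × (-1.0956) = -67.16 mV

-67 mV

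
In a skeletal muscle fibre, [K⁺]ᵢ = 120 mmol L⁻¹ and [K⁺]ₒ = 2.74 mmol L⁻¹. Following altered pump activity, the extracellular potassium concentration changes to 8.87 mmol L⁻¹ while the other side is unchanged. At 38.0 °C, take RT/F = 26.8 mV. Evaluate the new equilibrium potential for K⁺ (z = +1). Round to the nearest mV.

-70 mV

After the shift: [K⁺]_out = 8.87, [K⁺]_in = 120 mmol L⁻¹.
E_new = (26.8/1)·ln(8.87/120) = 26.80 · (-2.6048) = -69.81 mV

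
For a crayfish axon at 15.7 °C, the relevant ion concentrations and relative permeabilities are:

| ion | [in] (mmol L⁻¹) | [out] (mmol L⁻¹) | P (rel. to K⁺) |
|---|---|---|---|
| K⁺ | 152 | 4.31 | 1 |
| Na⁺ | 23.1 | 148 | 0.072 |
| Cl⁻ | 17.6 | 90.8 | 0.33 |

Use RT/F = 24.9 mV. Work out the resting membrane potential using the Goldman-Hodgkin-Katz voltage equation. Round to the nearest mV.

Vm = 24.9 · ln[(Σ P·[cation]ₒ + Σ P·[anion]ᵢ) / (Σ P·[cation]ᵢ + Σ P·[anion]ₒ)]
Numerator = 1×4.31 + 0.072×148 + 0.33×17.6 = 20.77
Denominator = 1×152 + 0.072×23.1 + 0.33×90.8 = 183.6
Vm = 24.9 · ln(0.11313) = 24.9 × (-2.1792) = -54.26 mV

-54 mV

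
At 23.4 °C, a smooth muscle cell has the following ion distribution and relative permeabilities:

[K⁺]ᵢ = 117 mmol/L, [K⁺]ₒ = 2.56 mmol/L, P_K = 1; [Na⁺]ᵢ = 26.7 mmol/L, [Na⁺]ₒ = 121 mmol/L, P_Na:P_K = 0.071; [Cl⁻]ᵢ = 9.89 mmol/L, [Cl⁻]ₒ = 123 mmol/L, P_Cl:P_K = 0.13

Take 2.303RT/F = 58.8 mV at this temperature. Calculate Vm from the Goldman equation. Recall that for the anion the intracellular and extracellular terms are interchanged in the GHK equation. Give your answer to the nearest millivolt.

Vm = 58.8 · log₁₀[(Σ P·[cation]ₒ + Σ P·[anion]ᵢ) / (Σ P·[cation]ᵢ + Σ P·[anion]ₒ)]
Numerator = 1×2.56 + 0.071×121 + 0.13×9.89 = 12.44
Denominator = 1×117 + 0.071×26.7 + 0.13×123 = 134.9
Vm = 58.8 · log₁₀(0.092202) = 58.8 × (-1.0353) = -60.87 mV

-61 mV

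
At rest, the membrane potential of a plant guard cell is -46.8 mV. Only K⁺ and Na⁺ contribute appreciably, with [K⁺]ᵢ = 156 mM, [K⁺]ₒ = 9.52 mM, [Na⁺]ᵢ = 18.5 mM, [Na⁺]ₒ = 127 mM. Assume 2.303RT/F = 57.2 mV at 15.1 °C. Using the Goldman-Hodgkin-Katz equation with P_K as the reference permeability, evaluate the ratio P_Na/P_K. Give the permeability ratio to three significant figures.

Let α = P_Na/P_K. GHK: Vm = 57.2·log₁₀[(Kₒ + α·Naₒ)/(Kᵢ + α·Naᵢ)].
10^(Vm/57.2) = 10^(-46.8/57.2) = 0.15199
So 0.15199·(Kᵢ + α·Naᵢ) = Kₒ + α·Naₒ → α = (0.15199·156.0 − 9.52) / (127.0 − 0.15199·18.5)
α = (23.71 − 9.52) / (127.0 − 2.812) = 14.19/124.2 = 0.1143

0.114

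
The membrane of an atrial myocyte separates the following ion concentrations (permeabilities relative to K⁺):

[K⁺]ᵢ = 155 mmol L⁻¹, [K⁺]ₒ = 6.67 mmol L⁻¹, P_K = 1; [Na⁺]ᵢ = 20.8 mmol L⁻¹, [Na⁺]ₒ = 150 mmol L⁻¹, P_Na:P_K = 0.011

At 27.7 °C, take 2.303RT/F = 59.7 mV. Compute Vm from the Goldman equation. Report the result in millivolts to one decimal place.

Vm = 59.7 · log₁₀[(Σ P·[cation]ₒ + Σ P·[anion]ᵢ) / (Σ P·[cation]ᵢ + Σ P·[anion]ₒ)]
Numerator = 1×6.67 + 0.011×150 = 8.32
Denominator = 1×155 + 0.011×20.8 = 155.2
Vm = 59.7 · log₁₀(0.053598) = 59.7 × (-1.2708) = -75.87 mV

-75.9 mV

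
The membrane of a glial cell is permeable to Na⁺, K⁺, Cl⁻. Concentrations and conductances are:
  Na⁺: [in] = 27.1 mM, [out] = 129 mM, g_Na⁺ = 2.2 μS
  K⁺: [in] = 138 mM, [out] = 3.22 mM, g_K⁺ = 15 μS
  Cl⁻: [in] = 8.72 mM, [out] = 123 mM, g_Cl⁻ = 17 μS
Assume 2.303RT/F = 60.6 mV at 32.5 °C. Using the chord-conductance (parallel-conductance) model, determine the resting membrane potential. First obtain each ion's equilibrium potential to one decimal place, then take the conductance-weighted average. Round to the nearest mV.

-75 mV

E_Na⁺ = (60.6/1)·log₁₀(129/27.1) = 41.1 mV
E_K⁺ = (60.6/1)·log₁₀(3.22/138) = -98.9 mV
E_Cl⁻ = (60.6/-1)·log₁₀(123/8.72) = -69.7 mV
Vm = (Σ gᵢEᵢ)/(Σ gᵢ) = (2.2·41.1 + 15·-98.9 + 17·-69.7) / (2.2 + 15 + 17)
= -2577.98 / 34.2 = -75.38 mV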